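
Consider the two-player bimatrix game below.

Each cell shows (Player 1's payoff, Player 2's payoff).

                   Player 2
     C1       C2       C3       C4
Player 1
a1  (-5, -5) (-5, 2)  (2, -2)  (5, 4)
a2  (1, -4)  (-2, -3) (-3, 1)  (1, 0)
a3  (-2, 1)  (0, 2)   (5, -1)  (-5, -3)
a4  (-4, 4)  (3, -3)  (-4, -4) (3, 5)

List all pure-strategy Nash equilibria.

For each strategy profile, look for a profitable unilateral deviation.
(a1, C1): Player 1 can switch to a2 (-5 → 1). Not NE.
(a1, C2): Player 1 can switch to a2 (-5 → -2). Not NE.
(a1, C3): Player 1 can switch to a3 (2 → 5). Not NE.
(a1, C4): Player 1 gets 5, best alternative 3; Player 2 gets 4, best alternative 2. No profitable deviation — NE.
(a2, C1): Player 2 can switch to C2 (-4 → -3). Not NE.
(a2, C2): Player 1 can switch to a3 (-2 → 0). Not NE.
(a2, C3): Player 1 can switch to a1 (-3 → 2). Not NE.
(a2, C4): Player 1 can switch to a1 (1 → 5). Not NE.
(a3, C1): Player 1 can switch to a2 (-2 → 1). Not NE.
(a3, C2): Player 1 can switch to a4 (0 → 3). Not NE.
(a3, C3): Player 2 can switch to C1 (-1 → 1). Not NE.
(The remaining 5 profiles each have a profitable deviation by the same check.)

Pure NE: (a1, C4)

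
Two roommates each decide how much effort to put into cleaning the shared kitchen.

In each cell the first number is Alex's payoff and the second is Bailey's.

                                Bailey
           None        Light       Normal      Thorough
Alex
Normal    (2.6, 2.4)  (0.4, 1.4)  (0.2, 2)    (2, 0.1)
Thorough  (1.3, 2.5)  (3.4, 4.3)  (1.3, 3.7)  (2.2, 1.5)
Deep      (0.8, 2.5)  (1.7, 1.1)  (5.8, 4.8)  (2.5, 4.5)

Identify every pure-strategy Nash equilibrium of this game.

(Normal, None): Alex gets 2.6, best alternative 1.3; Bailey gets 2.4, best alternative 2. No profitable deviation — NE.
(Normal, Light): Alex can switch to Thorough (0.4 → 3.4). Not NE.
(Normal, Normal): Alex can switch to Thorough (0.2 → 1.3). Not NE.
(Normal, Thorough): Alex can switch to Thorough (2 → 2.2). Not NE.
(Thorough, None): Alex can switch to Normal (1.3 → 2.6). Not NE.
(Thorough, Light): Alex gets 3.4, best alternative 1.7; Bailey gets 4.3, best alternative 3.7. No profitable deviation — NE.
(Thorough, Normal): Alex can switch to Deep (1.3 → 5.8). Not NE.
(Thorough, Thorough): Alex can switch to Deep (2.2 → 2.5). Not NE.
(Deep, None): Alex can switch to Normal (0.8 → 2.6). Not NE.
(Deep, Light): Alex can switch to Thorough (1.7 → 3.4). Not NE.
(Deep, Normal): Alex gets 5.8, best alternative 1.3; Bailey gets 4.8, best alternative 4.5. No profitable deviation — NE.
(The remaining 1 profile has a profitable deviation by the same check.)

The pure Nash equilibria are (Normal, None) and (Thorough, Light) and (Deep, Normal).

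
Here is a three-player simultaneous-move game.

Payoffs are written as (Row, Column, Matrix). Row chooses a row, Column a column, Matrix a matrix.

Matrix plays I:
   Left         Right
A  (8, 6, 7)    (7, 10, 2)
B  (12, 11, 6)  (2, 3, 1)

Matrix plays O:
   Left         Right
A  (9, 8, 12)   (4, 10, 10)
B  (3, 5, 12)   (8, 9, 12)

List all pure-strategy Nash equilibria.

(B, Right, O)

Row against (Left, I): payoffs 8, 12 → best response B.
Row against (Left, O): payoffs 9, 3 → best response A.
Row against (Right, I): payoffs 7, 2 → best response A.
Row against (Right, O): payoffs 4, 8 → best response B.
Column against (A, I): payoffs 6, 10 → best response Right.
Column against (A, O): payoffs 8, 10 → best response Right.
Column against (B, I): payoffs 11, 3 → best response Left.
Column against (B, O): payoffs 5, 9 → best response Right.
Matrix against (A, Left): payoffs 7, 12 → best response O.
Matrix against (A, Right): payoffs 2, 10 → best response O.
Matrix against (B, Left): payoffs 6, 12 → best response O.
Matrix against (B, Right): payoffs 1, 12 → best response O.
Mutual best responses: (B, Right, O).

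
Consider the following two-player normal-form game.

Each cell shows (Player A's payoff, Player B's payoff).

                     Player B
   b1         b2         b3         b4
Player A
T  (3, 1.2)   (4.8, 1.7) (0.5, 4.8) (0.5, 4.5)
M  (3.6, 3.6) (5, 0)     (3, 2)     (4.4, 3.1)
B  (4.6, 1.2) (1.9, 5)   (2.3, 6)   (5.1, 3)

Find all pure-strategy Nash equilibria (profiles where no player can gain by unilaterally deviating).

(T, b1): Player A can switch to M (3 → 3.6). Not NE.
(T, b2): Player A can switch to M (4.8 → 5). Not NE.
(T, b3): Player A can switch to M (0.5 → 3). Not NE.
(T, b4): Player A can switch to M (0.5 → 4.4). Not NE.
(M, b1): Player A can switch to B (3.6 → 4.6). Not NE.
(M, b2): Player B can switch to b1 (0 → 3.6). Not NE.
(M, b3): Player B can switch to b1 (2 → 3.6). Not NE.
(M, b4): Player A can switch to B (4.4 → 5.1). Not NE.
(B, b1): Player B can switch to b2 (1.2 → 5). Not NE.
(B, b2): Player A can switch to T (1.9 → 4.8). Not NE.
(The remaining 2 profiles each have a profitable deviation by the same check.)

none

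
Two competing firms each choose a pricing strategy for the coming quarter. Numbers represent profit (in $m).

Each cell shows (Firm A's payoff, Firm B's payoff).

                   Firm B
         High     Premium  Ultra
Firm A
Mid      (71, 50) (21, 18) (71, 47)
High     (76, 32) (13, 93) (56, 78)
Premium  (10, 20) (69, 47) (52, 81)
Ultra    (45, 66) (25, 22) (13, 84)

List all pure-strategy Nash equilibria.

No pure-strategy Nash equilibrium.

For each strategy profile, look for a profitable unilateral deviation.
(Mid, High): Firm A can switch to High (71 → 76). Not NE.
(Mid, Premium): Firm A can switch to Premium (21 → 69). Not NE.
(Mid, Ultra): Firm B can switch to High (47 → 50). Not NE.
(High, High): Firm B can switch to Premium (32 → 93). Not NE.
(High, Premium): Firm A can switch to Mid (13 → 21). Not NE.
(High, Ultra): Firm A can switch to Mid (56 → 71). Not NE.
(Premium, High): Firm A can switch to Mid (10 → 71). Not NE.
(Premium, Premium): Firm B can switch to Ultra (47 → 81). Not NE.
(Premium, Ultra): Firm A can switch to Mid (52 → 71). Not NE.
(Ultra, High): Firm A can switch to Mid (45 → 71). Not NE.
(Ultra, Premium): Firm A can switch to Premium (25 → 69). Not NE.
(Ultra, Ultra): Firm A can switch to Mid (13 → 71). Not NE.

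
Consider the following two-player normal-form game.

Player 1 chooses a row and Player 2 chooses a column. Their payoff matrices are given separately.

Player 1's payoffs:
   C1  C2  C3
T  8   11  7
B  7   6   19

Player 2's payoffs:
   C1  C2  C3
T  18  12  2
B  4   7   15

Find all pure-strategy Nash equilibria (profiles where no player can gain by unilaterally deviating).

The pure Nash equilibria are (T, C1); (B, C3).

Player 1 against C1: payoffs 8, 7 → best response T.
Player 1 against C2: payoffs 11, 6 → best response T.
Player 1 against C3: payoffs 7, 19 → best response B.
Player 2 against T: payoffs 18, 12, 2 → best response C1.
Player 2 against B: payoffs 4, 7, 15 → best response C3.
Mutual best responses: (T, C1); (B, C3).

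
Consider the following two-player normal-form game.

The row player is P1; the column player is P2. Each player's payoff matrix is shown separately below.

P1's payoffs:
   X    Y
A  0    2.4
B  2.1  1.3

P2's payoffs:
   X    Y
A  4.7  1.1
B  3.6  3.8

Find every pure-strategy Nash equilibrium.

P1 against X: payoffs 0, 2.1 → best response B.
P1 against Y: payoffs 2.4, 1.3 → best response A.
P2 against A: payoffs 4.7, 1.1 → best response X.
P2 against B: payoffs 3.6, 3.8 → best response Y.
No profile is a mutual best response for all players.

none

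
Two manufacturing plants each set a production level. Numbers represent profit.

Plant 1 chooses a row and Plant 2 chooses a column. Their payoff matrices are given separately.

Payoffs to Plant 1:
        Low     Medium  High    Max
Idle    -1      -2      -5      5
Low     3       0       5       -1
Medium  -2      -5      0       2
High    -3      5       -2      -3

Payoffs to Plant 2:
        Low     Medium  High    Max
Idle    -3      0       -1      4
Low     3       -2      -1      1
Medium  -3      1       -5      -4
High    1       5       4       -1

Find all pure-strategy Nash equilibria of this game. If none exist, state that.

Plant 1 against Low: payoffs -1, 3, -2, -3 → best response Low.
Plant 1 against Medium: payoffs -2, 0, -5, 5 → best response High.
Plant 1 against High: payoffs -5, 5, 0, -2 → best response Low.
Plant 1 against Max: payoffs 5, -1, 2, -3 → best response Idle.
Plant 2 against Idle: payoffs -3, 0, -1, 4 → best response Max.
Plant 2 against Low: payoffs 3, -2, -1, 1 → best response Low.
Plant 2 against Medium: payoffs -3, 1, -5, -4 → best response Medium.
Plant 2 against High: payoffs 1, 5, 4, -1 → best response Medium.
Mutual best responses: (Idle, Max); (Low, Low); (High, Medium).

Pure-strategy Nash equilibria: (Idle, Max), (Low, Low), (High, Medium)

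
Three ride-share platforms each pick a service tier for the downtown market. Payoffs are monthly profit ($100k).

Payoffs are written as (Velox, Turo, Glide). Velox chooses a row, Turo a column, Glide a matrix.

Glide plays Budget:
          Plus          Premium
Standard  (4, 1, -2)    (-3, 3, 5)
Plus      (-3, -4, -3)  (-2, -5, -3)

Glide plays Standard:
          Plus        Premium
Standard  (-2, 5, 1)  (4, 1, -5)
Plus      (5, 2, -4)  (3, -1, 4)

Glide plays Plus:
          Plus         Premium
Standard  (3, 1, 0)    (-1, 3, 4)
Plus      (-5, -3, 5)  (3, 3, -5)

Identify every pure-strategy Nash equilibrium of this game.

Check each profile: it is a Nash equilibrium iff no player can strictly gain by switching unilaterally.
(Standard, Plus, Budget): Turo can switch to Premium (1 → 3). Not NE.
(Standard, Plus, Standard): Velox can switch to Plus (-2 → 5). Not NE.
(Standard, Plus, Plus): Turo can switch to Premium (1 → 3). Not NE.
(Standard, Premium, Budget): Velox can switch to Plus (-3 → -2). Not NE.
(Standard, Premium, Standard): Turo can switch to Plus (1 → 5). Not NE.
(Standard, Premium, Plus): Velox can switch to Plus (-1 → 3). Not NE.
(Plus, Plus, Budget): Velox can switch to Standard (-3 → 4). Not NE.
(Plus, Plus, Standard): Glide can switch to Budget (-4 → -3). Not NE.
(Plus, Plus, Plus): Velox can switch to Standard (-5 → 3). Not NE.
(Plus, Premium, Budget): Turo can switch to Plus (-5 → -4). Not NE.
(The remaining 2 profiles each have a profitable deviation by the same check.)

none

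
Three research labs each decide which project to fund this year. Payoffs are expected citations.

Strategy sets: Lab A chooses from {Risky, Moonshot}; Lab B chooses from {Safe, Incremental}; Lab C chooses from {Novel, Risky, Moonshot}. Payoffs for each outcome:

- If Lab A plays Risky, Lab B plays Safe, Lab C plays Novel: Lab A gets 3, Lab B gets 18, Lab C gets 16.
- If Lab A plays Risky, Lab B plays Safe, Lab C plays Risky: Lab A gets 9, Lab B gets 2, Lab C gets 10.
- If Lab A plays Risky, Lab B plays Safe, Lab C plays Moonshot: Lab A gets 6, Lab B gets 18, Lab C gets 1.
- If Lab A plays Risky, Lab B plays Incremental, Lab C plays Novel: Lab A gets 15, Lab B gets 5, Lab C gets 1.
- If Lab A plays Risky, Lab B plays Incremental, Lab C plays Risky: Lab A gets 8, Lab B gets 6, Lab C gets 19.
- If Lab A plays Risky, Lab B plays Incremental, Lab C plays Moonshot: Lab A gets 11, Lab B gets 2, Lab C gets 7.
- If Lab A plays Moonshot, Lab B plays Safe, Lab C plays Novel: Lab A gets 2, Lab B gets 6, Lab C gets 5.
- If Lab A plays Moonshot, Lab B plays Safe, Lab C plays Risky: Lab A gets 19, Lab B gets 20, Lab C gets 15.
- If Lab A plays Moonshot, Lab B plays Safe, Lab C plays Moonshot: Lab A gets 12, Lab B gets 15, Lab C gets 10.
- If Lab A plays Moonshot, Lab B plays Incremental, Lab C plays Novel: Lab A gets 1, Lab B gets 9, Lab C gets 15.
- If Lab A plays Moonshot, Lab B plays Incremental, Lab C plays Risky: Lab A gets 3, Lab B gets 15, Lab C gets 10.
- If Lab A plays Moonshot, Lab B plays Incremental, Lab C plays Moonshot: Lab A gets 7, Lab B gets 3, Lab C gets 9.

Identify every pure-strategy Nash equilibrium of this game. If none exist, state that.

The pure Nash equilibria are (Risky, Safe, Novel), (Risky, Incremental, Risky), (Moonshot, Safe, Risky).

Mark each player's best response to every combination of opponents' strategies; a profile where every player is best-responding is a pure Nash equilibrium.
Lab A against (Safe, Novel): payoffs 3, 2 → best response Risky.
Lab A against (Safe, Risky): payoffs 9, 19 → best response Moonshot.
Lab A against (Safe, Moonshot): payoffs 6, 12 → best response Moonshot.
Lab A against (Incremental, Novel): payoffs 15, 1 → best response Risky.
Lab A against (Incremental, Risky): payoffs 8, 3 → best response Risky.
Lab A against (Incremental, Moonshot): payoffs 11, 7 → best response Risky.
Lab B against (Risky, Novel): payoffs 18, 5 → best response Safe.
Lab B against (Risky, Risky): payoffs 2, 6 → best response Incremental.
Lab B against (Risky, Moonshot): payoffs 18, 2 → best response Safe.
Lab B against (Moonshot, Novel): payoffs 6, 9 → best response Incremental.
Lab B against (Moonshot, Risky): payoffs 20, 15 → best response Safe.
Lab B against (Moonshot, Moonshot): payoffs 15, 3 → best response Safe.
Lab C against (Risky, Safe): payoffs 16, 10, 1 → best response Novel.
Lab C against (Risky, Incremental): payoffs 1, 19, 7 → best response Risky.
Lab C against (Moonshot, Safe): payoffs 5, 15, 10 → best response Risky.
Lab C against (Moonshot, Incremental): payoffs 15, 10, 9 → best response Novel.
Mutual best responses: (Risky, Safe, Novel); (Risky, Incremental, Risky); (Moonshot, Safe, Risky).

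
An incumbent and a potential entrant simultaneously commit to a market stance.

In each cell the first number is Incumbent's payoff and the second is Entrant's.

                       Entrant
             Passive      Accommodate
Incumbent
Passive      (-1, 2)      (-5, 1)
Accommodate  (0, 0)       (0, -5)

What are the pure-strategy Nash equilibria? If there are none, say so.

(Accommodate, Passive)

(Passive, Passive): Incumbent can switch to Accommodate (-1 → 0). Not NE.
(Passive, Accommodate): Incumbent can switch to Accommodate (-5 → 0). Not NE.
(Accommodate, Passive): Incumbent gets 0, best alternative -1; Entrant gets 0, best alternative -5. No profitable deviation — NE.
(Accommodate, Accommodate): Entrant can switch to Passive (-5 → 0). Not NE.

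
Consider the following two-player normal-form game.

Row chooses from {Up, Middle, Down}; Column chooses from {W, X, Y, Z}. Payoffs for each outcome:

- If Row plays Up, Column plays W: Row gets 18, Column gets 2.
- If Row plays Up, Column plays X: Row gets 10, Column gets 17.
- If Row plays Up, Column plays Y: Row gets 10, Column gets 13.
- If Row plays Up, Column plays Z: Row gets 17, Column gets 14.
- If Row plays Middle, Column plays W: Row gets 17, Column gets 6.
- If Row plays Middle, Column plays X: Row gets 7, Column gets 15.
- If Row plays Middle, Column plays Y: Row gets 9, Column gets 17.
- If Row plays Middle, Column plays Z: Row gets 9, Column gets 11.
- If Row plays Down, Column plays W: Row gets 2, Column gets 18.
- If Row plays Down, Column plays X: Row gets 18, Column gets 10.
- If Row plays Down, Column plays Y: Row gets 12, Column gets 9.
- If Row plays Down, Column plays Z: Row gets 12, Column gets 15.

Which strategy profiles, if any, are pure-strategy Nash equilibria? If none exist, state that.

This game has no pure Nash equilibrium.

For each strategy profile, look for a profitable unilateral deviation.
(Up, W): Column can switch to X (2 → 17). Not NE.
(Up, X): Row can switch to Down (10 → 18). Not NE.
(Up, Y): Row can switch to Down (10 → 12). Not NE.
(Up, Z): Column can switch to X (14 → 17). Not NE.
(Middle, W): Row can switch to Up (17 → 18). Not NE.
(Middle, X): Row can switch to Up (7 → 10). Not NE.
(Middle, Y): Row can switch to Up (9 → 10). Not NE.
(Middle, Z): Row can switch to Up (9 → 17). Not NE.
(The remaining 4 profiles each have a profitable deviation by the same check.)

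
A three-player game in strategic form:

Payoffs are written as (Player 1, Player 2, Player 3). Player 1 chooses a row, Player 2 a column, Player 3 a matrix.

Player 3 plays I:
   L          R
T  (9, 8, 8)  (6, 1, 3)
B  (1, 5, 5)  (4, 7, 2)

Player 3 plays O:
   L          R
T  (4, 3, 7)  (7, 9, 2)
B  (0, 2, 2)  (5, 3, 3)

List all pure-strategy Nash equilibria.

The unique pure-strategy Nash equilibrium is (T, L, I).

For each player, find the best response to each opponent profile; mutual best responses are the pure NE.
Player 1 against (L, I): payoffs 9, 1 → best response T.
Player 1 against (L, O): payoffs 4, 0 → best response T.
Player 1 against (R, I): payoffs 6, 4 → best response T.
Player 1 against (R, O): payoffs 7, 5 → best response T.
Player 2 against (T, I): payoffs 8, 1 → best response L.
Player 2 against (T, O): payoffs 3, 9 → best response R.
Player 2 against (B, I): payoffs 5, 7 → best response R.
Player 2 against (B, O): payoffs 2, 3 → best response R.
Player 3 against (T, L): payoffs 8, 7 → best response I.
Player 3 against (T, R): payoffs 3, 2 → best response I.
Player 3 against (B, L): payoffs 5, 2 → best response I.
Player 3 against (B, R): payoffs 2, 3 → best response O.
Mutual best responses: (T, L, I).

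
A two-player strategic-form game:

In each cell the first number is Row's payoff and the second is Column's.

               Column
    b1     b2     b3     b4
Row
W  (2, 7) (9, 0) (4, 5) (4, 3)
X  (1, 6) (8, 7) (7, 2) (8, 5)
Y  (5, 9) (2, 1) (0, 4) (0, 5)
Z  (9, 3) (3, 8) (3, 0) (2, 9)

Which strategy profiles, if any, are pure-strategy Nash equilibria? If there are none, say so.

This game has no pure Nash equilibrium.

Row against b1: payoffs 2, 1, 5, 9 → best response Z.
Row against b2: payoffs 9, 8, 2, 3 → best response W.
Row against b3: payoffs 4, 7, 0, 3 → best response X.
Row against b4: payoffs 4, 8, 0, 2 → best response X.
Column against W: payoffs 7, 0, 5, 3 → best response b1.
Column against X: payoffs 6, 7, 2, 5 → best response b2.
Column against Y: payoffs 9, 1, 4, 5 → best response b1.
Column against Z: payoffs 3, 8, 0, 9 → best response b4.
No profile is a mutual best response for all players.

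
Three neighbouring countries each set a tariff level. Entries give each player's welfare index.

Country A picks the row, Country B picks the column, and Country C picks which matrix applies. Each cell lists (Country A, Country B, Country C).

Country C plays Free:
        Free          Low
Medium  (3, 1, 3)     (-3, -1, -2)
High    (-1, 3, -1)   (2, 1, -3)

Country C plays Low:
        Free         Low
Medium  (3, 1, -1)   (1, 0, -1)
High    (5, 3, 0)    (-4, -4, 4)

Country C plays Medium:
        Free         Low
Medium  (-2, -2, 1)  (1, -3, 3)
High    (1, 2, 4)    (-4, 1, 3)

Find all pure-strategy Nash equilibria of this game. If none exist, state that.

Country A against (Free, Free): payoffs 3, -1 → best response Medium.
Country A against (Free, Low): payoffs 3, 5 → best response High.
Country A against (Free, Medium): payoffs -2, 1 → best response High.
Country A against (Low, Free): payoffs -3, 2 → best response High.
Country A against (Low, Low): payoffs 1, -4 → best response Medium.
Country A against (Low, Medium): payoffs 1, -4 → best response Medium.
Country B against (Medium, Free): payoffs 1, -1 → best response Free.
Country B against (Medium, Low): payoffs 1, 0 → best response Free.
Country B against (Medium, Medium): payoffs -2, -3 → best response Free.
Country B against (High, Free): payoffs 3, 1 → best response Free.
Country B against (High, Low): payoffs 3, -4 → best response Free.
Country B against (High, Medium): payoffs 2, 1 → best response Free.
Country C against (Medium, Free): payoffs 3, -1, 1 → best response Free.
Country C against (Medium, Low): payoffs -2, -1, 3 → best response Medium.
Country C against (High, Free): payoffs -1, 0, 4 → best response Medium.
Country C against (High, Low): payoffs -3, 4, 3 → best response Low.
Mutual best responses: (Medium, Free, Free); (High, Free, Medium).

(Medium, Free, Free) and (High, Free, Medium)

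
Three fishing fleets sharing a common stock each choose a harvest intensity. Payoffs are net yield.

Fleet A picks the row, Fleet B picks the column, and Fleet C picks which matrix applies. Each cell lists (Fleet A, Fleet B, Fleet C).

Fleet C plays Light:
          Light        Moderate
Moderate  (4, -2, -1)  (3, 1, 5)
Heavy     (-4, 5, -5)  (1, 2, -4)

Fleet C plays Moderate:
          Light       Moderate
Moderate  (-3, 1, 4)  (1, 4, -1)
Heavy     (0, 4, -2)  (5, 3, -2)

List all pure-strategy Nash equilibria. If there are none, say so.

Pure-strategy Nash equilibria: (Moderate, Moderate, Light) and (Heavy, Light, Moderate)

Mark each player's best response to every combination of opponents' strategies; a profile where every player is best-responding is a pure Nash equilibrium.
Fleet A against (Light, Light): payoffs 4, -4 → best response Moderate.
Fleet A against (Light, Moderate): payoffs -3, 0 → best response Heavy.
Fleet A against (Moderate, Light): payoffs 3, 1 → best response Moderate.
Fleet A against (Moderate, Moderate): payoffs 1, 5 → best response Heavy.
Fleet B against (Moderate, Light): payoffs -2, 1 → best response Moderate.
Fleet B against (Moderate, Moderate): payoffs 1, 4 → best response Moderate.
Fleet B against (Heavy, Light): payoffs 5, 2 → best response Light.
Fleet B against (Heavy, Moderate): payoffs 4, 3 → best response Light.
Fleet C against (Moderate, Light): payoffs -1, 4 → best response Moderate.
Fleet C against (Moderate, Moderate): payoffs 5, -1 → best response Light.
Fleet C against (Heavy, Light): payoffs -5, -2 → best response Moderate.
Fleet C against (Heavy, Moderate): payoffs -4, -2 → best response Moderate.
Mutual best responses: (Moderate, Moderate, Light); (Heavy, Light, Moderate).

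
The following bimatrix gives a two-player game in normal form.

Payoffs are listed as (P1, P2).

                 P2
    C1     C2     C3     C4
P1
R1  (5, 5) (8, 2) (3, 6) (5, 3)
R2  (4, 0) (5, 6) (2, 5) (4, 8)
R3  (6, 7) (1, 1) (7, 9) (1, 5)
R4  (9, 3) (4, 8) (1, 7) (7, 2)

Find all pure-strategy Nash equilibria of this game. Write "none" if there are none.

(R3, C3)

(R1, C1): P1 can switch to R3 (5 → 6). Not NE.
(R1, C2): P2 can switch to C1 (2 → 5). Not NE.
(R1, C3): P1 can switch to R3 (3 → 7). Not NE.
(R1, C4): P1 can switch to R4 (5 → 7). Not NE.
(R2, C1): P1 can switch to R1 (4 → 5). Not NE.
(R2, C2): P1 can switch to R1 (5 → 8). Not NE.
(R3, C3): P1 gets 7, best alternative 3; P2 gets 9, best alternative 7. No profitable deviation — NE.
(The remaining 9 profiles each have a profitable deviation by the same check.)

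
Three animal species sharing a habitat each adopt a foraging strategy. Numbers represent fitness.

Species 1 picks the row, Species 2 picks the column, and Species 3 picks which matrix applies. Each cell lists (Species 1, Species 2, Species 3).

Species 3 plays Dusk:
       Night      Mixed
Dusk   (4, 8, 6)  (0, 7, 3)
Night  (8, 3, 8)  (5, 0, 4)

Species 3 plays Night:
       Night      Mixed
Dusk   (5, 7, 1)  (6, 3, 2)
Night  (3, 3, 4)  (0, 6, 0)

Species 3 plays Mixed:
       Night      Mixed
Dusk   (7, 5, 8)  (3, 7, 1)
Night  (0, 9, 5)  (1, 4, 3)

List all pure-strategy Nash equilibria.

Species 1 against (Night, Dusk): payoffs 4, 8 → best response Night.
Species 1 against (Night, Night): payoffs 5, 3 → best response Dusk.
Species 1 against (Night, Mixed): payoffs 7, 0 → best response Dusk.
Species 1 against (Mixed, Dusk): payoffs 0, 5 → best response Night.
Species 1 against (Mixed, Night): payoffs 6, 0 → best response Dusk.
Species 1 against (Mixed, Mixed): payoffs 3, 1 → best response Dusk.
Species 2 against (Dusk, Dusk): payoffs 8, 7 → best response Night.
Species 2 against (Dusk, Night): payoffs 7, 3 → best response Night.
Species 2 against (Dusk, Mixed): payoffs 5, 7 → best response Mixed.
Species 2 against (Night, Dusk): payoffs 3, 0 → best response Night.
Species 2 against (Night, Night): payoffs 3, 6 → best response Mixed.
Species 2 against (Night, Mixed): payoffs 9, 4 → best response Night.
Species 3 against (Dusk, Night): payoffs 6, 1, 8 → best response Mixed.
Species 3 against (Dusk, Mixed): payoffs 3, 2, 1 → best response Dusk.
Species 3 against (Night, Night): payoffs 8, 4, 5 → best response Dusk.
Species 3 against (Night, Mixed): payoffs 4, 0, 3 → best response Dusk.
Mutual best responses: (Night, Night, Dusk).

Pure NE: (Night, Night, Dusk)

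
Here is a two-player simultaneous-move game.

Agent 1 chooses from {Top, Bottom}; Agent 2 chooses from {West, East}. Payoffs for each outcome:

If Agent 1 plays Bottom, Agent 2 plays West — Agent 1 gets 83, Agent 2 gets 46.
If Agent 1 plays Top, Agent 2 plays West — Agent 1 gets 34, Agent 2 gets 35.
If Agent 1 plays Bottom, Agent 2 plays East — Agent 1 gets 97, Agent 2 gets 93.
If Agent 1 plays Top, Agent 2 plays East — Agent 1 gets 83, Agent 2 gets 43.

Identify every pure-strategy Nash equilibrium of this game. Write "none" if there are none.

The unique pure-strategy Nash equilibrium is (Bottom, East).

(Top, West): Agent 1 can switch to Bottom (34 → 83). Not NE.
(Top, East): Agent 1 can switch to Bottom (83 → 97). Not NE.
(Bottom, West): Agent 2 can switch to East (46 → 93). Not NE.
(Bottom, East): Agent 1 gets 97, best alternative 83; Agent 2 gets 93, best alternative 46. No profitable deviation — NE.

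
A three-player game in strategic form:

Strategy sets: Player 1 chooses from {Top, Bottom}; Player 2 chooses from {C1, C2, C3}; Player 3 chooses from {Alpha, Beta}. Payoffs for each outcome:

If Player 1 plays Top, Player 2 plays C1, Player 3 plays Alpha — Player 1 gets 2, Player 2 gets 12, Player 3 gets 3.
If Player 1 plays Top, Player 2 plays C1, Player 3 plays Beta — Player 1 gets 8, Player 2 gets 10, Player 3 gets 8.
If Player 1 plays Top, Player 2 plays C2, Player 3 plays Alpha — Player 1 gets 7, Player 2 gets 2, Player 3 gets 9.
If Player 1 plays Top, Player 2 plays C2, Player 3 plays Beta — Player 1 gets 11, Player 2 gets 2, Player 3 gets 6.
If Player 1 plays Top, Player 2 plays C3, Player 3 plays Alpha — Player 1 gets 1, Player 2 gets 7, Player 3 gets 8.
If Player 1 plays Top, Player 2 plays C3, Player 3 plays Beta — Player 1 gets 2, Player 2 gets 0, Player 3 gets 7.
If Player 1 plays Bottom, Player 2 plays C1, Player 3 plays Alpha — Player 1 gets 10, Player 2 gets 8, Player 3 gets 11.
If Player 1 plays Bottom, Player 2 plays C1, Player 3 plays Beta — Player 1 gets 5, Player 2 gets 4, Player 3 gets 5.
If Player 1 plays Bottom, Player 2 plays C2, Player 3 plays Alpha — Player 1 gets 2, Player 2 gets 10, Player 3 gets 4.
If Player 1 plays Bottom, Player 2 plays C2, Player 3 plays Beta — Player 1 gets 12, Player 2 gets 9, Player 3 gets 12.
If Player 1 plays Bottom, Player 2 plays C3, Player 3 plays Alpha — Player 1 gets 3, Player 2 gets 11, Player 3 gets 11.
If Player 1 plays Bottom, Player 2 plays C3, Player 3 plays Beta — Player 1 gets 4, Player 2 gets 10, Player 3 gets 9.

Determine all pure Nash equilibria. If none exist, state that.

Pure-strategy Nash equilibria: (Top, C1, Beta); (Bottom, C3, Alpha)

(Top, C1, Alpha): Player 1 can switch to Bottom (2 → 10). Not NE.
(Top, C1, Beta): Player 1 gets 8, best alternative 5; Player 2 gets 10, best alternative 2; Player 3 gets 8, best alternative 3. No profitable deviation — NE.
(Top, C2, Alpha): Player 2 can switch to C1 (2 → 12). Not NE.
(Top, C2, Beta): Player 1 can switch to Bottom (11 → 12). Not NE.
(Top, C3, Alpha): Player 1 can switch to Bottom (1 → 3). Not NE.
(Top, C3, Beta): Player 1 can switch to Bottom (2 → 4). Not NE.
(Bottom, C1, Alpha): Player 2 can switch to C2 (8 → 10). Not NE.
(Bottom, C1, Beta): Player 1 can switch to Top (5 → 8). Not NE.
(Bottom, C2, Alpha): Player 1 can switch to Top (2 → 7). Not NE.
(Bottom, C3, Alpha): Player 1 gets 3, best alternative 1; Player 2 gets 11, best alternative 10; Player 3 gets 11, best alternative 9. No profitable deviation — NE.
(The remaining 2 profiles each have a profitable deviation by the same check.)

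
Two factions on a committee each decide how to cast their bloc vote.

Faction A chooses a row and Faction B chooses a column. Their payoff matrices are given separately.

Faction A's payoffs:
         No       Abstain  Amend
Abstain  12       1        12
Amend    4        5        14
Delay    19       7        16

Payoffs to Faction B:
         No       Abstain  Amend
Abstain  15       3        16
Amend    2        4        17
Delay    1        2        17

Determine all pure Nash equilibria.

Faction A against No: payoffs 12, 4, 19 → best response Delay.
Faction A against Abstain: payoffs 1, 5, 7 → best response Delay.
Faction A against Amend: payoffs 12, 14, 16 → best response Delay.
Faction B against Abstain: payoffs 15, 3, 16 → best response Amend.
Faction B against Amend: payoffs 2, 4, 17 → best response Amend.
Faction B against Delay: payoffs 1, 2, 17 → best response Amend.
Mutual best responses: (Delay, Amend).

The unique pure-strategy Nash equilibrium is (Delay, Amend).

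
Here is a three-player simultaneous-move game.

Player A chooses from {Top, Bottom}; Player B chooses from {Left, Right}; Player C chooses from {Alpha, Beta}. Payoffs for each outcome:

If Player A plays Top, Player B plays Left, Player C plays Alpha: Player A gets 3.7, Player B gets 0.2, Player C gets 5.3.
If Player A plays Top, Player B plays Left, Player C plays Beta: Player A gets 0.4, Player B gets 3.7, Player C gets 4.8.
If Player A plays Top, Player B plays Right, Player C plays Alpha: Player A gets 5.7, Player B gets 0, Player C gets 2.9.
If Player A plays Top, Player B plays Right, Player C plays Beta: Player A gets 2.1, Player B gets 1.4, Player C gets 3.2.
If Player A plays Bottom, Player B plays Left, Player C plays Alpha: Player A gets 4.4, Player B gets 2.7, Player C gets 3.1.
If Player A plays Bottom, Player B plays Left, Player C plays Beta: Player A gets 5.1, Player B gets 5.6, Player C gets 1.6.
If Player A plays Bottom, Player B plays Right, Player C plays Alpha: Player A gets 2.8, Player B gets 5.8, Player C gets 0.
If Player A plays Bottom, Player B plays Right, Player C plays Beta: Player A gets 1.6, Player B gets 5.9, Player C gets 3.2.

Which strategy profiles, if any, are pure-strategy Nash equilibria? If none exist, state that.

There is no pure-strategy Nash equilibrium.

Player A against (Left, Alpha): payoffs 3.7, 4.4 → best response Bottom.
Player A against (Left, Beta): payoffs 0.4, 5.1 → best response Bottom.
Player A against (Right, Alpha): payoffs 5.7, 2.8 → best response Top.
Player A against (Right, Beta): payoffs 2.1, 1.6 → best response Top.
Player B against (Top, Alpha): payoffs 0.2, 0 → best response Left.
Player B against (Top, Beta): payoffs 3.7, 1.4 → best response Left.
Player B against (Bottom, Alpha): payoffs 2.7, 5.8 → best response Right.
Player B against (Bottom, Beta): payoffs 5.6, 5.9 → best response Right.
Player C against (Top, Left): payoffs 5.3, 4.8 → best response Alpha.
Player C against (Top, Right): payoffs 2.9, 3.2 → best response Beta.
Player C against (Bottom, Left): payoffs 3.1, 1.6 → best response Alpha.
Player C against (Bottom, Right): payoffs 0, 3.2 → best response Beta.
No profile is a mutual best response for all players.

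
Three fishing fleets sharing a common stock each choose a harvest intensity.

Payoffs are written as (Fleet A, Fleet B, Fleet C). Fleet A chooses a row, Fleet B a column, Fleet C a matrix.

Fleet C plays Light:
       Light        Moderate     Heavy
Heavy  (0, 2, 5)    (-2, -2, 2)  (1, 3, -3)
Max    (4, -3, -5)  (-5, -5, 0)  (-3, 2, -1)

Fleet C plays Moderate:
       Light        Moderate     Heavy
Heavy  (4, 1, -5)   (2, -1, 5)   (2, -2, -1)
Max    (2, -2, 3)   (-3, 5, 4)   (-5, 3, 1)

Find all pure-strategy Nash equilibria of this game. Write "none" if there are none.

Fleet A against (Light, Light): payoffs 0, 4 → best response Max.
Fleet A against (Light, Moderate): payoffs 4, 2 → best response Heavy.
Fleet A against (Moderate, Light): payoffs -2, -5 → best response Heavy.
Fleet A against (Moderate, Moderate): payoffs 2, -3 → best response Heavy.
Fleet A against (Heavy, Light): payoffs 1, -3 → best response Heavy.
Fleet A against (Heavy, Moderate): payoffs 2, -5 → best response Heavy.
Fleet B against (Heavy, Light): payoffs 2, -2, 3 → best response Heavy.
Fleet B against (Heavy, Moderate): payoffs 1, -1, -2 → best response Light.
Fleet B against (Max, Light): payoffs -3, -5, 2 → best response Heavy.
Fleet B against (Max, Moderate): payoffs -2, 5, 3 → best response Moderate.
Fleet C against (Heavy, Light): payoffs 5, -5 → best response Light.
Fleet C against (Heavy, Moderate): payoffs 2, 5 → best response Moderate.
Fleet C against (Heavy, Heavy): payoffs -3, -1 → best response Moderate.
Fleet C against (Max, Light): payoffs -5, 3 → best response Moderate.
Fleet C against (Max, Moderate): payoffs 0, 4 → best response Moderate.
Fleet C against (Max, Heavy): payoffs -1, 1 → best response Moderate.
No profile is a mutual best response for all players.

No pure-strategy Nash equilibrium.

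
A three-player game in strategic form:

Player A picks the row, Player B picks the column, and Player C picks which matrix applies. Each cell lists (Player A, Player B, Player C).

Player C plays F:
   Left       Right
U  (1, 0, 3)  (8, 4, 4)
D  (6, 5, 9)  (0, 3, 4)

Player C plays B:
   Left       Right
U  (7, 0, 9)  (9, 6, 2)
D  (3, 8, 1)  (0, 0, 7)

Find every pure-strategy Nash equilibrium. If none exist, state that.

For each player, find the best response to each opponent profile; mutual best responses are the pure NE.
Player A against (Left, F): payoffs 1, 6 → best response D.
Player A against (Left, B): payoffs 7, 3 → best response U.
Player A against (Right, F): payoffs 8, 0 → best response U.
Player A against (Right, B): payoffs 9, 0 → best response U.
Player B against (U, F): payoffs 0, 4 → best response Right.
Player B against (U, B): payoffs 0, 6 → best response Right.
Player B against (D, F): payoffs 5, 3 → best response Left.
Player B against (D, B): payoffs 8, 0 → best response Left.
Player C against (U, Left): payoffs 3, 9 → best response B.
Player C against (U, Right): payoffs 4, 2 → best response F.
Player C against (D, Left): payoffs 9, 1 → best response F.
Player C against (D, Right): payoffs 4, 7 → best response B.
Mutual best responses: (U, Right, F); (D, Left, F).

The pure Nash equilibria are (U, Right, F); (D, Left, F).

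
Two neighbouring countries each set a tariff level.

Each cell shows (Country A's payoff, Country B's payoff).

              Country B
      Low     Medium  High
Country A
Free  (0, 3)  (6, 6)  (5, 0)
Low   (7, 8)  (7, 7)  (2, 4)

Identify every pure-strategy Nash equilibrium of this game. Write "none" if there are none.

(Low, Low)

Check each profile: it is a Nash equilibrium iff no player can strictly gain by switching unilaterally.
(Free, Low): Country A can switch to Low (0 → 7). Not NE.
(Free, Medium): Country A can switch to Low (6 → 7). Not NE.
(Free, High): Country B can switch to Low (0 → 3). Not NE.
(Low, Low): Country A gets 7, best alternative 0; Country B gets 8, best alternative 7. No profitable deviation — NE.
(Low, Medium): Country B can switch to Low (7 → 8). Not NE.
(Low, High): Country A can switch to Free (2 → 5). Not NE.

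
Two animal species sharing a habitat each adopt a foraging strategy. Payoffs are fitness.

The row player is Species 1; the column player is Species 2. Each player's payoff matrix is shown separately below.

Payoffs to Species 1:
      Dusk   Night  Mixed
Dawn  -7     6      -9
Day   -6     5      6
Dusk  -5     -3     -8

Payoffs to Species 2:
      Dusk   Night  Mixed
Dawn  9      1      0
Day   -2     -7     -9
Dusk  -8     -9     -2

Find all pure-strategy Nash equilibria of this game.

No pure-strategy Nash equilibrium.

(Dawn, Dusk): Species 1 can switch to Day (-7 → -6). Not NE.
(Dawn, Night): Species 2 can switch to Dusk (1 → 9). Not NE.
(Dawn, Mixed): Species 1 can switch to Day (-9 → 6). Not NE.
(Day, Dusk): Species 1 can switch to Dusk (-6 → -5). Not NE.
(Day, Night): Species 1 can switch to Dawn (5 → 6). Not NE.
(Day, Mixed): Species 2 can switch to Dusk (-9 → -2). Not NE.
(Dusk, Dusk): Species 2 can switch to Mixed (-8 → -2). Not NE.
(Dusk, Night): Species 1 can switch to Dawn (-3 → 6). Not NE.
(The remaining 1 profile has a profitable deviation by the same check.)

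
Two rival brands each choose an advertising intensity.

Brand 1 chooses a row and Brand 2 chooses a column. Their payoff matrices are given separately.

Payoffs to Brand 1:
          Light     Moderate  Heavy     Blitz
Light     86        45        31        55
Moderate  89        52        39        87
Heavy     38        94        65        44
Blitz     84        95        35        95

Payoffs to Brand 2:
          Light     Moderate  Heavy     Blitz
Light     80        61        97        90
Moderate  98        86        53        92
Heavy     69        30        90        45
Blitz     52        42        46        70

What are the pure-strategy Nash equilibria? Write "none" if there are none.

Check each profile: it is a Nash equilibrium iff no player can strictly gain by switching unilaterally.
(Light, Light): Brand 1 can switch to Moderate (86 → 89). Not NE.
(Light, Moderate): Brand 1 can switch to Moderate (45 → 52). Not NE.
(Light, Heavy): Brand 1 can switch to Moderate (31 → 39). Not NE.
(Light, Blitz): Brand 1 can switch to Moderate (55 → 87). Not NE.
(Moderate, Light): Brand 1 gets 89, best alternative 86; Brand 2 gets 98, best alternative 92. No profitable deviation — NE.
(Moderate, Moderate): Brand 1 can switch to Heavy (52 → 94). Not NE.
(Moderate, Heavy): Brand 1 can switch to Heavy (39 → 65). Not NE.
(Moderate, Blitz): Brand 1 can switch to Blitz (87 → 95). Not NE.
(Heavy, Light): Brand 1 can switch to Light (38 → 86). Not NE.
(Heavy, Moderate): Brand 1 can switch to Blitz (94 → 95). Not NE.
(Heavy, Heavy): Brand 1 gets 65, best alternative 39; Brand 2 gets 90, best alternative 69. No profitable deviation — NE.
(Heavy, Blitz): Brand 1 can switch to Light (44 → 55). Not NE.
(Blitz, Blitz): Brand 1 gets 95, best alternative 87; Brand 2 gets 70, best alternative 52. No profitable deviation — NE.
(The remaining 3 profiles each have a profitable deviation by the same check.)

(Moderate, Light), (Heavy, Heavy), (Blitz, Blitz)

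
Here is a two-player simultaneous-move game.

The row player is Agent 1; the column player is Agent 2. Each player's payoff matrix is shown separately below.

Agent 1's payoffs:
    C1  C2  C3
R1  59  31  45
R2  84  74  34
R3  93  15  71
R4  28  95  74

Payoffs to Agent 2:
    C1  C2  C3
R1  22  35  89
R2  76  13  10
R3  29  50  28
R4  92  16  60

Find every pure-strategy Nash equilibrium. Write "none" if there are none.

Agent 1 against C1: payoffs 59, 84, 93, 28 → best response R3.
Agent 1 against C2: payoffs 31, 74, 15, 95 → best response R4.
Agent 1 against C3: payoffs 45, 34, 71, 74 → best response R4.
Agent 2 against R1: payoffs 22, 35, 89 → best response C3.
Agent 2 against R2: payoffs 76, 13, 10 → best response C1.
Agent 2 against R3: payoffs 29, 50, 28 → best response C2.
Agent 2 against R4: payoffs 92, 16, 60 → best response C1.
No profile is a mutual best response for all players.

No pure-strategy Nash equilibrium.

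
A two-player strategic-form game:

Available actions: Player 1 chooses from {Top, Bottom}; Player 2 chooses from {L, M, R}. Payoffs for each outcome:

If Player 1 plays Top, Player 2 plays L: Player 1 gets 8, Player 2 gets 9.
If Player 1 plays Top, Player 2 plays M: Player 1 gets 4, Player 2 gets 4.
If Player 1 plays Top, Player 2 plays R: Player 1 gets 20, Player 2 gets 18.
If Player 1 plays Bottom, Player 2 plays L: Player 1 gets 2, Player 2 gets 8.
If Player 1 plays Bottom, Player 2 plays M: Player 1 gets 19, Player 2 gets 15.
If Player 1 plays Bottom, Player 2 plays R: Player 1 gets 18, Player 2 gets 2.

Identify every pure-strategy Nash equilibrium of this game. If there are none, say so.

For each player, find the best response to each opponent profile; mutual best responses are the pure NE.
Player 1 against L: payoffs 8, 2 → best response Top.
Player 1 against M: payoffs 4, 19 → best response Bottom.
Player 1 against R: payoffs 20, 18 → best response Top.
Player 2 against Top: payoffs 9, 4, 18 → best response R.
Player 2 against Bottom: payoffs 8, 15, 2 → best response M.
Mutual best responses: (Top, R); (Bottom, M).

Pure-strategy Nash equilibria: (Top, R) and (Bottom, M)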